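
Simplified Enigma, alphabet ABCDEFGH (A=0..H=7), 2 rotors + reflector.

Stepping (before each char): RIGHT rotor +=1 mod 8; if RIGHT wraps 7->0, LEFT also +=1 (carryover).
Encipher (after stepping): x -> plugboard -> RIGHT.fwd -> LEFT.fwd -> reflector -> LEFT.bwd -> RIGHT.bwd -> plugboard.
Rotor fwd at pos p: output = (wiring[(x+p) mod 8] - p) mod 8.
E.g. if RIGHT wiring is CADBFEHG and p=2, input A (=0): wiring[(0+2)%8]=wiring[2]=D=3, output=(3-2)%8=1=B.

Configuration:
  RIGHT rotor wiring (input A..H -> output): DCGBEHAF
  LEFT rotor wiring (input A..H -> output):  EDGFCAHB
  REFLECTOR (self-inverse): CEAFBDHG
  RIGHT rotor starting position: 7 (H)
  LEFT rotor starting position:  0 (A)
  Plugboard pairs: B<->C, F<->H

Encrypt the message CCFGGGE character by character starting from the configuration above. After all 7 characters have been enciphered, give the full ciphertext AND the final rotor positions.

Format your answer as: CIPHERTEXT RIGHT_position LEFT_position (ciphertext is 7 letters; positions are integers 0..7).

Char 1 ('C'): step: R->0, L->1 (L advanced); C->plug->B->R->C->L->E->refl->B->L'->D->R'->A->plug->A
Char 2 ('C'): step: R->1, L=1; C->plug->B->R->F->L->G->refl->H->L'->E->R'->G->plug->G
Char 3 ('F'): step: R->2, L=1; F->plug->H->R->A->L->C->refl->A->L'->G->R'->E->plug->E
Char 4 ('G'): step: R->3, L=1; G->plug->G->R->H->L->D->refl->F->L'->B->R'->B->plug->C
Char 5 ('G'): step: R->4, L=1; G->plug->G->R->C->L->E->refl->B->L'->D->R'->B->plug->C
Char 6 ('G'): step: R->5, L=1; G->plug->G->R->E->L->H->refl->G->L'->F->R'->E->plug->E
Char 7 ('E'): step: R->6, L=1; E->plug->E->R->A->L->C->refl->A->L'->G->R'->G->plug->G
Final: ciphertext=AGECCEG, RIGHT=6, LEFT=1

Answer: AGECCEG 6 1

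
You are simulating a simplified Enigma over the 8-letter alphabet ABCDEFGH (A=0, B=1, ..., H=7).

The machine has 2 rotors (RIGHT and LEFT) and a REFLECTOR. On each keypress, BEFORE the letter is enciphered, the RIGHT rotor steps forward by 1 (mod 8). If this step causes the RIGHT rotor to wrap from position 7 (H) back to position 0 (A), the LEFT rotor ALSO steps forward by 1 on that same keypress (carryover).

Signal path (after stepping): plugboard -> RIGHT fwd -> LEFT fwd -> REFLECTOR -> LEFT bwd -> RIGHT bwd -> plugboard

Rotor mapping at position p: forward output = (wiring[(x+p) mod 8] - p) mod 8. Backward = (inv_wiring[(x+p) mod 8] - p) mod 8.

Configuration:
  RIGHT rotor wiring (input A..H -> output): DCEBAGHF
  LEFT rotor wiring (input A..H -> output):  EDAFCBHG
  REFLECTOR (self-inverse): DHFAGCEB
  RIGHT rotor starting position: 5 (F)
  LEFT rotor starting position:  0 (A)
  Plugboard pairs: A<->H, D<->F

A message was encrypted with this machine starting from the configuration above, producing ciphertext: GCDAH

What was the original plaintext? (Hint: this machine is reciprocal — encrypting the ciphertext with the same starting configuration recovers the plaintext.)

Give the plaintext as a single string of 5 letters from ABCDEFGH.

Char 1 ('G'): step: R->6, L=0; G->plug->G->R->C->L->A->refl->D->L'->B->R'->A->plug->H
Char 2 ('C'): step: R->7, L=0; C->plug->C->R->D->L->F->refl->C->L'->E->R'->B->plug->B
Char 3 ('D'): step: R->0, L->1 (L advanced); D->plug->F->R->G->L->F->refl->C->L'->A->R'->E->plug->E
Char 4 ('A'): step: R->1, L=1; A->plug->H->R->C->L->E->refl->G->L'->F->R'->E->plug->E
Char 5 ('H'): step: R->2, L=1; H->plug->A->R->C->L->E->refl->G->L'->F->R'->E->plug->E

Answer: HBEEE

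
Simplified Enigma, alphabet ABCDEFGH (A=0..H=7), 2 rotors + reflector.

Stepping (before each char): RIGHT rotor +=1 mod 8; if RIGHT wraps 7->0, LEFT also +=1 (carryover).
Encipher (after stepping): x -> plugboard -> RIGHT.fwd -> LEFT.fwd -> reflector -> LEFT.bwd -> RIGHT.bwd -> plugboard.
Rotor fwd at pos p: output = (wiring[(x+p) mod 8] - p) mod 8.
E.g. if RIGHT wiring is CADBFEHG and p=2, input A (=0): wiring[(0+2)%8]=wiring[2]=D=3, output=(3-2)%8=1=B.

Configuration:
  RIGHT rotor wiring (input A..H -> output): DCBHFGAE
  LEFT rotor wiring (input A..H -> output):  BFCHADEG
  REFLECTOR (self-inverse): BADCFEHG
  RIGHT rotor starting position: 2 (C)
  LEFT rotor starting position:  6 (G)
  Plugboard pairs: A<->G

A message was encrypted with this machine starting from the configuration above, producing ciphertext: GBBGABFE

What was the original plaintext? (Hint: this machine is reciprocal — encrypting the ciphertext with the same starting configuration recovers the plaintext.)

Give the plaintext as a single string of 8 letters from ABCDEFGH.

Answer: AFHBBACG

Derivation:
Char 1 ('G'): step: R->3, L=6; G->plug->A->R->E->L->E->refl->F->L'->H->R'->G->plug->A
Char 2 ('B'): step: R->4, L=6; B->plug->B->R->C->L->D->refl->C->L'->G->R'->F->plug->F
Char 3 ('B'): step: R->5, L=6; B->plug->B->R->D->L->H->refl->G->L'->A->R'->H->plug->H
Char 4 ('G'): step: R->6, L=6; G->plug->A->R->C->L->D->refl->C->L'->G->R'->B->plug->B
Char 5 ('A'): step: R->7, L=6; A->plug->G->R->H->L->F->refl->E->L'->E->R'->B->plug->B
Char 6 ('B'): step: R->0, L->7 (L advanced); B->plug->B->R->C->L->G->refl->H->L'->A->R'->G->plug->A
Char 7 ('F'): step: R->1, L=7; F->plug->F->R->H->L->F->refl->E->L'->G->R'->C->plug->C
Char 8 ('E'): step: R->2, L=7; E->plug->E->R->G->L->E->refl->F->L'->H->R'->A->plug->G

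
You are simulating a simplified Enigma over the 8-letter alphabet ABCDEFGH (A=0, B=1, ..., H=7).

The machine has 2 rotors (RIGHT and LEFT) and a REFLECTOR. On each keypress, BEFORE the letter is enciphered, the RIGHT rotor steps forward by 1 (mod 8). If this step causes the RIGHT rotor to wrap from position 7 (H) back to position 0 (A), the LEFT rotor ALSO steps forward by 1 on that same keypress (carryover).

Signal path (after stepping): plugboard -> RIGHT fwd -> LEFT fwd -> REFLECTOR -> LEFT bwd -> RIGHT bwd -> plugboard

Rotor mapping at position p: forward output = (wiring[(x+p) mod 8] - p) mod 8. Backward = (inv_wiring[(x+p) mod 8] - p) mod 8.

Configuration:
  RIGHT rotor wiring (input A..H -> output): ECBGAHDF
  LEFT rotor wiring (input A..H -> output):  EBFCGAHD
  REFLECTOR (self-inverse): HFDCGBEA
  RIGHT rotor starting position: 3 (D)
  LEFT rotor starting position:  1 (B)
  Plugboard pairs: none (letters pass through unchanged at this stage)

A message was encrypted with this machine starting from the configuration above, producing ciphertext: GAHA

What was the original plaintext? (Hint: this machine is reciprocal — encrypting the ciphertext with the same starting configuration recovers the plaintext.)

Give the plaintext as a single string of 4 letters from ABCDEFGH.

Answer: DHAE

Derivation:
Char 1 ('G'): step: R->4, L=1; G->plug->G->R->F->L->G->refl->E->L'->B->R'->D->plug->D
Char 2 ('A'): step: R->5, L=1; A->plug->A->R->C->L->B->refl->F->L'->D->R'->H->plug->H
Char 3 ('H'): step: R->6, L=1; H->plug->H->R->B->L->E->refl->G->L'->F->R'->A->plug->A
Char 4 ('A'): step: R->7, L=1; A->plug->A->R->G->L->C->refl->D->L'->H->R'->E->plug->E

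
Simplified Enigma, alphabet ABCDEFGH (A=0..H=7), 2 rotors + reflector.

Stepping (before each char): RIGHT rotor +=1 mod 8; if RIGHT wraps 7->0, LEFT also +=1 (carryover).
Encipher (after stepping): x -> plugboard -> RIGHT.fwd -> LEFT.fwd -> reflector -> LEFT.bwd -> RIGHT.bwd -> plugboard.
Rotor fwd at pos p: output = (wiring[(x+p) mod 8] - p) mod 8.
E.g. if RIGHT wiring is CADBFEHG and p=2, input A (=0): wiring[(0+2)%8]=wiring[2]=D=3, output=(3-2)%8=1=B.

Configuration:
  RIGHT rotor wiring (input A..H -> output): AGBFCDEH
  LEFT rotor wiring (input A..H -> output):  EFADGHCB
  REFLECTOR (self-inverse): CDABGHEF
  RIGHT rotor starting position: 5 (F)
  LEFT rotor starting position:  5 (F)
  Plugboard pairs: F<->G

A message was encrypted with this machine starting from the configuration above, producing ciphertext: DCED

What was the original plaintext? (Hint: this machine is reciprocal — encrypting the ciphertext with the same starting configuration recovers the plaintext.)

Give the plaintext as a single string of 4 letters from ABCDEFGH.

Answer: FHAH

Derivation:
Char 1 ('D'): step: R->6, L=5; D->plug->D->R->A->L->C->refl->A->L'->E->R'->G->plug->F
Char 2 ('C'): step: R->7, L=5; C->plug->C->R->H->L->B->refl->D->L'->F->R'->H->plug->H
Char 3 ('E'): step: R->0, L->6 (L advanced); E->plug->E->R->C->L->G->refl->E->L'->A->R'->A->plug->A
Char 4 ('D'): step: R->1, L=6; D->plug->D->R->B->L->D->refl->B->L'->H->R'->H->plug->H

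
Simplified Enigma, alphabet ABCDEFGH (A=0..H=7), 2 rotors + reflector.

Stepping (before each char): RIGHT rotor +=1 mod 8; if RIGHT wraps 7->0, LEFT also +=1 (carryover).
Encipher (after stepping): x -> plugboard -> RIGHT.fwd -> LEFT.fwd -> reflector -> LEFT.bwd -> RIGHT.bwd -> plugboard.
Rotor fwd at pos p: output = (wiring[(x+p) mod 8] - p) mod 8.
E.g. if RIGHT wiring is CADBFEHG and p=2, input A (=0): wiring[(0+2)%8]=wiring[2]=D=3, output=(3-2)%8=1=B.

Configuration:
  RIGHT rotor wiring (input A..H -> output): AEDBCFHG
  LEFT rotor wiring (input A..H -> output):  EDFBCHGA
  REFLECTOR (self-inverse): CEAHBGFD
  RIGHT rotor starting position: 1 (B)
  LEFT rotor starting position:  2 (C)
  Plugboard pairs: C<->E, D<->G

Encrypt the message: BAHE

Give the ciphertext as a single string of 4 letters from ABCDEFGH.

Answer: FEEA

Derivation:
Char 1 ('B'): step: R->2, L=2; B->plug->B->R->H->L->B->refl->E->L'->E->R'->F->plug->F
Char 2 ('A'): step: R->3, L=2; A->plug->A->R->G->L->C->refl->A->L'->C->R'->C->plug->E
Char 3 ('H'): step: R->4, L=2; H->plug->H->R->F->L->G->refl->F->L'->D->R'->C->plug->E
Char 4 ('E'): step: R->5, L=2; E->plug->C->R->B->L->H->refl->D->L'->A->R'->A->plug->A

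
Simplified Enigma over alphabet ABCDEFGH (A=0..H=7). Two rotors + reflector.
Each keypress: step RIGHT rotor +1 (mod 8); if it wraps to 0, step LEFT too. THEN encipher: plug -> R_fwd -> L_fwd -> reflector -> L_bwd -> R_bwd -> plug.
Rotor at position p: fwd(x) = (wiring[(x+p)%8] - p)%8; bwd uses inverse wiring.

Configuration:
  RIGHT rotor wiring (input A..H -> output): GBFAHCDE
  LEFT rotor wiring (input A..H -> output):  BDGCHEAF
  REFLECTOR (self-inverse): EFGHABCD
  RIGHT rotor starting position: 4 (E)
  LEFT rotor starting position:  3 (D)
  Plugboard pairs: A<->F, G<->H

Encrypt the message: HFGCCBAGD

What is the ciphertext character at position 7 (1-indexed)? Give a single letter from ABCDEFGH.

Char 1 ('H'): step: R->5, L=3; H->plug->G->R->D->L->F->refl->B->L'->C->R'->H->plug->G
Char 2 ('F'): step: R->6, L=3; F->plug->A->R->F->L->G->refl->C->L'->E->R'->H->plug->G
Char 3 ('G'): step: R->7, L=3; G->plug->H->R->E->L->C->refl->G->L'->F->R'->A->plug->F
Char 4 ('C'): step: R->0, L->4 (L advanced); C->plug->C->R->F->L->H->refl->D->L'->A->R'->D->plug->D
Char 5 ('C'): step: R->1, L=4; C->plug->C->R->H->L->G->refl->C->L'->G->R'->D->plug->D
Char 6 ('B'): step: R->2, L=4; B->plug->B->R->G->L->C->refl->G->L'->H->R'->H->plug->G
Char 7 ('A'): step: R->3, L=4; A->plug->F->R->D->L->B->refl->F->L'->E->R'->B->plug->B

B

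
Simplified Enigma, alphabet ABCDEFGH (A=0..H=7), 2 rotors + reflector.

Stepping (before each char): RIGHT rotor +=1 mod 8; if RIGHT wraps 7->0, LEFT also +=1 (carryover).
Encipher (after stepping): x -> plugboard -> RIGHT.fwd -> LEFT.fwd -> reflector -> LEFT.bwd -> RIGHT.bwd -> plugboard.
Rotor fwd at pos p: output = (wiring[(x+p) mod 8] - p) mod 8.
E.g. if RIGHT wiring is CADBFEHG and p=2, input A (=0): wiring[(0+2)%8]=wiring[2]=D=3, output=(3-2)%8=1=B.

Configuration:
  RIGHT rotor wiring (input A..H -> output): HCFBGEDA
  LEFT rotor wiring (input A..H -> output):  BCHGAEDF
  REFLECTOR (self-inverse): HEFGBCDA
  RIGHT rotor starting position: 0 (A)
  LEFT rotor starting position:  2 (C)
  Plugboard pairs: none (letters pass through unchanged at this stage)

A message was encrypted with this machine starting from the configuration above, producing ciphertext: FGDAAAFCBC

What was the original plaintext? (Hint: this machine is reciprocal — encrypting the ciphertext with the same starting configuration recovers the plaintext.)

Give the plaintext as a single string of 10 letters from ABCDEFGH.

Answer: DDBHBBDHAE

Derivation:
Char 1 ('F'): step: R->1, L=2; F->plug->F->R->C->L->G->refl->D->L'->F->R'->D->plug->D
Char 2 ('G'): step: R->2, L=2; G->plug->G->R->F->L->D->refl->G->L'->C->R'->D->plug->D
Char 3 ('D'): step: R->3, L=2; D->plug->D->R->A->L->F->refl->C->L'->D->R'->B->plug->B
Char 4 ('A'): step: R->4, L=2; A->plug->A->R->C->L->G->refl->D->L'->F->R'->H->plug->H
Char 5 ('A'): step: R->5, L=2; A->plug->A->R->H->L->A->refl->H->L'->G->R'->B->plug->B
Char 6 ('A'): step: R->6, L=2; A->plug->A->R->F->L->D->refl->G->L'->C->R'->B->plug->B
Char 7 ('F'): step: R->7, L=2; F->plug->F->R->H->L->A->refl->H->L'->G->R'->D->plug->D
Char 8 ('C'): step: R->0, L->3 (L advanced); C->plug->C->R->F->L->G->refl->D->L'->A->R'->H->plug->H
Char 9 ('B'): step: R->1, L=3; B->plug->B->R->E->L->C->refl->F->L'->B->R'->A->plug->A
Char 10 ('C'): step: R->2, L=3; C->plug->C->R->E->L->C->refl->F->L'->B->R'->E->plug->E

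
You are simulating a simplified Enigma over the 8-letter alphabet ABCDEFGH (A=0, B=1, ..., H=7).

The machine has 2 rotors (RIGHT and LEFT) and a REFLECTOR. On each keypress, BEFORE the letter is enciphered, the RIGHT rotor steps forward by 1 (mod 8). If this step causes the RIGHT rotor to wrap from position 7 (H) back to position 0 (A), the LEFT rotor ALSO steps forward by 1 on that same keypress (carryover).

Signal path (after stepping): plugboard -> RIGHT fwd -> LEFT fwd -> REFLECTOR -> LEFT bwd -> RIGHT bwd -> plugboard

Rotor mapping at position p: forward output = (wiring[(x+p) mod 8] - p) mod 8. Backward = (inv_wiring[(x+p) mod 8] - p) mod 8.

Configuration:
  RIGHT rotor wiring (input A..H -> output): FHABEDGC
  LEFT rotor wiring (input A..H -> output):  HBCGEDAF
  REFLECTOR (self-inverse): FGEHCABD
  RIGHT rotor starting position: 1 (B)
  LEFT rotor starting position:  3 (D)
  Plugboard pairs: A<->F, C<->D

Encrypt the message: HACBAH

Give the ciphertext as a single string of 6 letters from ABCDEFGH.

Answer: ECEFED

Derivation:
Char 1 ('H'): step: R->2, L=3; H->plug->H->R->F->L->E->refl->C->L'->E->R'->E->plug->E
Char 2 ('A'): step: R->3, L=3; A->plug->F->R->C->L->A->refl->F->L'->D->R'->D->plug->C
Char 3 ('C'): step: R->4, L=3; C->plug->D->R->G->L->G->refl->B->L'->B->R'->E->plug->E
Char 4 ('B'): step: R->5, L=3; B->plug->B->R->B->L->B->refl->G->L'->G->R'->A->plug->F
Char 5 ('A'): step: R->6, L=3; A->plug->F->R->D->L->F->refl->A->L'->C->R'->E->plug->E
Char 6 ('H'): step: R->7, L=3; H->plug->H->R->H->L->H->refl->D->L'->A->R'->C->plug->D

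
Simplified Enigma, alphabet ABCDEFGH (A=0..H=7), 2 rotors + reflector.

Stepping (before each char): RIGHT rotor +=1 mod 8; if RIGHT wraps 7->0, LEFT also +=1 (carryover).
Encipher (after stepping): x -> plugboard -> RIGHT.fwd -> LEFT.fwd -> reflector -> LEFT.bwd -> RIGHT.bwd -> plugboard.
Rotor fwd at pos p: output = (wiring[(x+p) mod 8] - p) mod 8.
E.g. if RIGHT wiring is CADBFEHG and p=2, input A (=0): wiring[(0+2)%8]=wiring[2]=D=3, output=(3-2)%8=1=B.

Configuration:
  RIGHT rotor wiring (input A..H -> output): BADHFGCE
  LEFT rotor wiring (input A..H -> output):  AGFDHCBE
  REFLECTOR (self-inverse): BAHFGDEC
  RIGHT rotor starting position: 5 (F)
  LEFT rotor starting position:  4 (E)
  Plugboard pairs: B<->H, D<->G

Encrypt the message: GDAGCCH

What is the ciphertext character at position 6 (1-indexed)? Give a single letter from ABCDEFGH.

Char 1 ('G'): step: R->6, L=4; G->plug->D->R->C->L->F->refl->D->L'->A->R'->H->plug->B
Char 2 ('D'): step: R->7, L=4; D->plug->G->R->H->L->H->refl->C->L'->F->R'->A->plug->A
Char 3 ('A'): step: R->0, L->5 (L advanced); A->plug->A->R->B->L->E->refl->G->L'->G->R'->F->plug->F
Char 4 ('G'): step: R->1, L=5; G->plug->D->R->E->L->B->refl->A->L'->F->R'->E->plug->E
Char 5 ('C'): step: R->2, L=5; C->plug->C->R->D->L->D->refl->F->L'->A->R'->E->plug->E
Char 6 ('C'): step: R->3, L=5; C->plug->C->R->D->L->D->refl->F->L'->A->R'->H->plug->B

B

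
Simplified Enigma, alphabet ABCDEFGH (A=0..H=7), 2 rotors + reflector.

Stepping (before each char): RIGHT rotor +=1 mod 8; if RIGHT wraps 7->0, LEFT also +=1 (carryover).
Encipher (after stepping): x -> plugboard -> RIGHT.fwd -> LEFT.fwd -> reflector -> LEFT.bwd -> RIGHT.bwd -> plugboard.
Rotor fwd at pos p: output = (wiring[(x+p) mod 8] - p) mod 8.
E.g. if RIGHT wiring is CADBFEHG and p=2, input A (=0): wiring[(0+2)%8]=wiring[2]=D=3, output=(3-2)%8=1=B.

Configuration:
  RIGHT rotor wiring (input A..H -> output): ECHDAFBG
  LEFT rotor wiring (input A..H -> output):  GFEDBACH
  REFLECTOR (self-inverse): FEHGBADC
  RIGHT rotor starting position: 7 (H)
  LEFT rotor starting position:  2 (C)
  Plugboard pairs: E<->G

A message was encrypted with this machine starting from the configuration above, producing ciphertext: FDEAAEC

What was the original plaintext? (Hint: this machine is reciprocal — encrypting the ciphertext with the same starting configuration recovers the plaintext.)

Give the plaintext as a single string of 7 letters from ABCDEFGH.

Answer: EGHCHHA

Derivation:
Char 1 ('F'): step: R->0, L->3 (L advanced); F->plug->F->R->F->L->D->refl->G->L'->B->R'->G->plug->E
Char 2 ('D'): step: R->1, L=3; D->plug->D->R->H->L->B->refl->E->L'->E->R'->E->plug->G
Char 3 ('E'): step: R->2, L=3; E->plug->G->R->C->L->F->refl->A->L'->A->R'->H->plug->H
Char 4 ('A'): step: R->3, L=3; A->plug->A->R->A->L->A->refl->F->L'->C->R'->C->plug->C
Char 5 ('A'): step: R->4, L=3; A->plug->A->R->E->L->E->refl->B->L'->H->R'->H->plug->H
Char 6 ('E'): step: R->5, L=3; E->plug->G->R->G->L->C->refl->H->L'->D->R'->H->plug->H
Char 7 ('C'): step: R->6, L=3; C->plug->C->R->G->L->C->refl->H->L'->D->R'->A->plug->A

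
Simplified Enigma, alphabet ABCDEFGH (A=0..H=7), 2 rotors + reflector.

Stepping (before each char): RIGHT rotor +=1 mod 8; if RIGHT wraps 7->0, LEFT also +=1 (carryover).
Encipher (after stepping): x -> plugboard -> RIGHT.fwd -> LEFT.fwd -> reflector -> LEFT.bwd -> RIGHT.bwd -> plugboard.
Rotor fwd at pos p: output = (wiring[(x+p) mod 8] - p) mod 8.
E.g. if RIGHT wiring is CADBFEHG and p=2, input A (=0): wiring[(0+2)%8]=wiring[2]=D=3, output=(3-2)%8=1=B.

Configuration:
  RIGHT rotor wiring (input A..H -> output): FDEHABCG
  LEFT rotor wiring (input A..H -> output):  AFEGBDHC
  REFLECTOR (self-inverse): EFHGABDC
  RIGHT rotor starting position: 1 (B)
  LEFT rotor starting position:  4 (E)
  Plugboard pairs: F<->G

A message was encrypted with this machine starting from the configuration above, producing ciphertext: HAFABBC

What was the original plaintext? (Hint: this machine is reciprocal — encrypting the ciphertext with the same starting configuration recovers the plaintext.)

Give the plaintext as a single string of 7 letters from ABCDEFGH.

Answer: DCBEDCD

Derivation:
Char 1 ('H'): step: R->2, L=4; H->plug->H->R->B->L->H->refl->C->L'->H->R'->D->plug->D
Char 2 ('A'): step: R->3, L=4; A->plug->A->R->E->L->E->refl->A->L'->G->R'->C->plug->C
Char 3 ('F'): step: R->4, L=4; F->plug->G->R->A->L->F->refl->B->L'->F->R'->B->plug->B
Char 4 ('A'): step: R->5, L=4; A->plug->A->R->E->L->E->refl->A->L'->G->R'->E->plug->E
Char 5 ('B'): step: R->6, L=4; B->plug->B->R->A->L->F->refl->B->L'->F->R'->D->plug->D
Char 6 ('B'): step: R->7, L=4; B->plug->B->R->G->L->A->refl->E->L'->E->R'->C->plug->C
Char 7 ('C'): step: R->0, L->5 (L advanced); C->plug->C->R->E->L->A->refl->E->L'->H->R'->D->plug->D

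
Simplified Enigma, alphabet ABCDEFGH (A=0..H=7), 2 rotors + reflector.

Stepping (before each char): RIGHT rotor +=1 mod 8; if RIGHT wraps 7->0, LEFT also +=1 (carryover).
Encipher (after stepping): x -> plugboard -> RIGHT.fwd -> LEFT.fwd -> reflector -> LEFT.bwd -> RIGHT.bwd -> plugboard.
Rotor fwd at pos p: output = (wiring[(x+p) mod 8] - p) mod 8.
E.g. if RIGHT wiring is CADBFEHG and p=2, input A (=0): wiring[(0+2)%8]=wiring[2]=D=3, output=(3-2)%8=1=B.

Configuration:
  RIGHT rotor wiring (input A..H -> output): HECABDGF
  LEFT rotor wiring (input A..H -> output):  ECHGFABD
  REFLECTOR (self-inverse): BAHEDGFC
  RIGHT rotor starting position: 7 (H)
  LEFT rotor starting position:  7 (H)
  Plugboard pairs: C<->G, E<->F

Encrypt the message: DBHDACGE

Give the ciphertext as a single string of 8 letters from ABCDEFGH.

Answer: AFDECHEF

Derivation:
Char 1 ('D'): step: R->0, L->0 (L advanced); D->plug->D->R->A->L->E->refl->D->L'->H->R'->A->plug->A
Char 2 ('B'): step: R->1, L=0; B->plug->B->R->B->L->C->refl->H->L'->C->R'->E->plug->F
Char 3 ('H'): step: R->2, L=0; H->plug->H->R->C->L->H->refl->C->L'->B->R'->D->plug->D
Char 4 ('D'): step: R->3, L=0; D->plug->D->R->D->L->G->refl->F->L'->E->R'->F->plug->E
Char 5 ('A'): step: R->4, L=0; A->plug->A->R->F->L->A->refl->B->L'->G->R'->G->plug->C
Char 6 ('C'): step: R->5, L=0; C->plug->G->R->D->L->G->refl->F->L'->E->R'->H->plug->H
Char 7 ('G'): step: R->6, L=0; G->plug->C->R->B->L->C->refl->H->L'->C->R'->F->plug->E
Char 8 ('E'): step: R->7, L=0; E->plug->F->R->C->L->H->refl->C->L'->B->R'->E->plug->F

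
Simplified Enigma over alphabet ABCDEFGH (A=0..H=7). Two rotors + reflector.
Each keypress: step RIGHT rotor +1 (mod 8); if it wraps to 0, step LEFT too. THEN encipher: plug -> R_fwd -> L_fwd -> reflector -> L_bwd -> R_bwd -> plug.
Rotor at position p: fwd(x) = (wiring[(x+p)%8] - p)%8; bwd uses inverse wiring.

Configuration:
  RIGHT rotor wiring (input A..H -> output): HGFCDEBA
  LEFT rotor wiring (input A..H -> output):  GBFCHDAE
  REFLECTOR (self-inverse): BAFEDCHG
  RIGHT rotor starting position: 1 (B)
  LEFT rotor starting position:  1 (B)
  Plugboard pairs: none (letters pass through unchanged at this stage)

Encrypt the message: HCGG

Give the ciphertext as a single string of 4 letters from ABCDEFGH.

Answer: EDHC

Derivation:
Char 1 ('H'): step: R->2, L=1; H->plug->H->R->E->L->C->refl->F->L'->H->R'->E->plug->E
Char 2 ('C'): step: R->3, L=1; C->plug->C->R->B->L->E->refl->D->L'->G->R'->D->plug->D
Char 3 ('G'): step: R->4, L=1; G->plug->G->R->B->L->E->refl->D->L'->G->R'->H->plug->H
Char 4 ('G'): step: R->5, L=1; G->plug->G->R->F->L->H->refl->G->L'->D->R'->C->plug->C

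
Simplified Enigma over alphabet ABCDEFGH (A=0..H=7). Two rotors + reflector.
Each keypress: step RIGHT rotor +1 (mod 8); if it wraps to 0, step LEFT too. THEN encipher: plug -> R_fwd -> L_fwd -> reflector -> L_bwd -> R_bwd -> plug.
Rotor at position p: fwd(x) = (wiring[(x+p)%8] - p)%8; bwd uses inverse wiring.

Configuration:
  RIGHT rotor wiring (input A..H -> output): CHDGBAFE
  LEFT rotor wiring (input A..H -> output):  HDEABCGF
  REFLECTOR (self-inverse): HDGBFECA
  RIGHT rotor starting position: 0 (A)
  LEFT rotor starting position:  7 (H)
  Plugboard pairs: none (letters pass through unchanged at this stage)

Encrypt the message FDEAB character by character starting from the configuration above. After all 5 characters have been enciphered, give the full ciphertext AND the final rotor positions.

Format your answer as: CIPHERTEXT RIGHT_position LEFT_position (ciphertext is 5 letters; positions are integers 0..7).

Char 1 ('F'): step: R->1, L=7; F->plug->F->R->E->L->B->refl->D->L'->G->R'->A->plug->A
Char 2 ('D'): step: R->2, L=7; D->plug->D->R->G->L->D->refl->B->L'->E->R'->B->plug->B
Char 3 ('E'): step: R->3, L=7; E->plug->E->R->B->L->A->refl->H->L'->H->R'->F->plug->F
Char 4 ('A'): step: R->4, L=7; A->plug->A->R->F->L->C->refl->G->L'->A->R'->D->plug->D
Char 5 ('B'): step: R->5, L=7; B->plug->B->R->A->L->G->refl->C->L'->F->R'->D->plug->D
Final: ciphertext=ABFDD, RIGHT=5, LEFT=7

Answer: ABFDD 5 7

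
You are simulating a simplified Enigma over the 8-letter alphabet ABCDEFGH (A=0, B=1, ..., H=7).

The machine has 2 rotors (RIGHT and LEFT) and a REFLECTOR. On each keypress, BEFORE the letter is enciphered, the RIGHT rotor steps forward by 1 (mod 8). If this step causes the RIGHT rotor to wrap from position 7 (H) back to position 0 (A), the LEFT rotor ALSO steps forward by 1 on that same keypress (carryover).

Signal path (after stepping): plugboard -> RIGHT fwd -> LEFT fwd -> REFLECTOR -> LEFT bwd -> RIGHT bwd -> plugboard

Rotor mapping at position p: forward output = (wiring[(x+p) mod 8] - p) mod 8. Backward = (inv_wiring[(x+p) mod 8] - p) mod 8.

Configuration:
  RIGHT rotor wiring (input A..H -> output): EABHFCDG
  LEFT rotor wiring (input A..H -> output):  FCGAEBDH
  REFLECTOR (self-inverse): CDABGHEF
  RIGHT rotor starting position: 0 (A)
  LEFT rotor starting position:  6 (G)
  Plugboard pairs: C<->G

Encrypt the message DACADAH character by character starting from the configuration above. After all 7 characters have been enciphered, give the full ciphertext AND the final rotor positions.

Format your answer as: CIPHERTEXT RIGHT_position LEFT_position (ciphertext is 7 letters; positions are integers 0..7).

Answer: CEAGGHB 7 6

Derivation:
Char 1 ('D'): step: R->1, L=6; D->plug->D->R->E->L->A->refl->C->L'->F->R'->G->plug->C
Char 2 ('A'): step: R->2, L=6; A->plug->A->R->H->L->D->refl->B->L'->B->R'->E->plug->E
Char 3 ('C'): step: R->3, L=6; C->plug->G->R->F->L->C->refl->A->L'->E->R'->A->plug->A
Char 4 ('A'): step: R->4, L=6; A->plug->A->R->B->L->B->refl->D->L'->H->R'->C->plug->G
Char 5 ('D'): step: R->5, L=6; D->plug->D->R->H->L->D->refl->B->L'->B->R'->C->plug->G
Char 6 ('A'): step: R->6, L=6; A->plug->A->R->F->L->C->refl->A->L'->E->R'->H->plug->H
Char 7 ('H'): step: R->7, L=6; H->plug->H->R->E->L->A->refl->C->L'->F->R'->B->plug->B
Final: ciphertext=CEAGGHB, RIGHT=7, LEFT=6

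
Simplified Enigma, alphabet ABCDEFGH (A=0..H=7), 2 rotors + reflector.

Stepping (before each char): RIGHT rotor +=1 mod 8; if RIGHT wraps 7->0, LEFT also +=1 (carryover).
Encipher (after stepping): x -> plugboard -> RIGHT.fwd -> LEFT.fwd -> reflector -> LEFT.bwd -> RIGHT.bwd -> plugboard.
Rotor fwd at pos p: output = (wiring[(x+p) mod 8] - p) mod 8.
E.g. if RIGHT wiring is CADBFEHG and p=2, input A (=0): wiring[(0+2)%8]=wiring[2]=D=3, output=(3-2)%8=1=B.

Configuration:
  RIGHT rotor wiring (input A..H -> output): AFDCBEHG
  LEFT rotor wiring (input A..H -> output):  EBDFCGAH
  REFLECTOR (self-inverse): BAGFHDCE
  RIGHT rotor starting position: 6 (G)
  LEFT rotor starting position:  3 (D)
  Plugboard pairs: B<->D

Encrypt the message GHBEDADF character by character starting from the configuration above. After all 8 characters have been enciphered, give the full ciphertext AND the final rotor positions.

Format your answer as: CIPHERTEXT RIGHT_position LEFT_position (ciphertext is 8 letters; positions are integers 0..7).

Char 1 ('G'): step: R->7, L=3; G->plug->G->R->F->L->B->refl->A->L'->H->R'->A->plug->A
Char 2 ('H'): step: R->0, L->4 (L advanced); H->plug->H->R->G->L->H->refl->E->L'->C->R'->D->plug->B
Char 3 ('B'): step: R->1, L=4; B->plug->D->R->A->L->G->refl->C->L'->B->R'->C->plug->C
Char 4 ('E'): step: R->2, L=4; E->plug->E->R->F->L->F->refl->D->L'->D->R'->H->plug->H
Char 5 ('D'): step: R->3, L=4; D->plug->B->R->G->L->H->refl->E->L'->C->R'->G->plug->G
Char 6 ('A'): step: R->4, L=4; A->plug->A->R->F->L->F->refl->D->L'->D->R'->C->plug->C
Char 7 ('D'): step: R->5, L=4; D->plug->B->R->C->L->E->refl->H->L'->G->R'->F->plug->F
Char 8 ('F'): step: R->6, L=4; F->plug->F->R->E->L->A->refl->B->L'->H->R'->D->plug->B
Final: ciphertext=ABCHGCFB, RIGHT=6, LEFT=4

Answer: ABCHGCFB 6 4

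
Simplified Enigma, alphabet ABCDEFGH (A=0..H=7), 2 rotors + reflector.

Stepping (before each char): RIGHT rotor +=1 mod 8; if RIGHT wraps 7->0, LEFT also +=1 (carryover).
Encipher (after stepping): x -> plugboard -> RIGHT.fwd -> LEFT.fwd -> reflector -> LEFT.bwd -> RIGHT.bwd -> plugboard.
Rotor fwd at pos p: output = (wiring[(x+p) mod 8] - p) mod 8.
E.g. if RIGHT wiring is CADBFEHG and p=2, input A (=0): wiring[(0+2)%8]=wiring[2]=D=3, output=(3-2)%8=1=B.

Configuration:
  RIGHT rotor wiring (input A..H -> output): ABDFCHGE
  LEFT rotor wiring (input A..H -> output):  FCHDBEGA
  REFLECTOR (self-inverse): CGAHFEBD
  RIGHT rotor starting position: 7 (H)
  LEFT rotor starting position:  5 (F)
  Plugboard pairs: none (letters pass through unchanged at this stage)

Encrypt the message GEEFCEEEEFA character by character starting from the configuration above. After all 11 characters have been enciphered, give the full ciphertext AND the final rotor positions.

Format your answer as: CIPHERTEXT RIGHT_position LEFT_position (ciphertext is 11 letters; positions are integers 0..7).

Answer: EBHDACDCFGC 2 7

Derivation:
Char 1 ('G'): step: R->0, L->6 (L advanced); G->plug->G->R->G->L->D->refl->H->L'->C->R'->E->plug->E
Char 2 ('E'): step: R->1, L=6; E->plug->E->R->G->L->D->refl->H->L'->C->R'->B->plug->B
Char 3 ('E'): step: R->2, L=6; E->plug->E->R->E->L->B->refl->G->L'->H->R'->H->plug->H
Char 4 ('F'): step: R->3, L=6; F->plug->F->R->F->L->F->refl->E->L'->D->R'->D->plug->D
Char 5 ('C'): step: R->4, L=6; C->plug->C->R->C->L->H->refl->D->L'->G->R'->A->plug->A
Char 6 ('E'): step: R->5, L=6; E->plug->E->R->E->L->B->refl->G->L'->H->R'->C->plug->C
Char 7 ('E'): step: R->6, L=6; E->plug->E->R->F->L->F->refl->E->L'->D->R'->D->plug->D
Char 8 ('E'): step: R->7, L=6; E->plug->E->R->G->L->D->refl->H->L'->C->R'->C->plug->C
Char 9 ('E'): step: R->0, L->7 (L advanced); E->plug->E->R->C->L->D->refl->H->L'->H->R'->F->plug->F
Char 10 ('F'): step: R->1, L=7; F->plug->F->R->F->L->C->refl->A->L'->D->R'->G->plug->G
Char 11 ('A'): step: R->2, L=7; A->plug->A->R->B->L->G->refl->B->L'->A->R'->C->plug->C
Final: ciphertext=EBHDACDCFGC, RIGHT=2, LEFT=7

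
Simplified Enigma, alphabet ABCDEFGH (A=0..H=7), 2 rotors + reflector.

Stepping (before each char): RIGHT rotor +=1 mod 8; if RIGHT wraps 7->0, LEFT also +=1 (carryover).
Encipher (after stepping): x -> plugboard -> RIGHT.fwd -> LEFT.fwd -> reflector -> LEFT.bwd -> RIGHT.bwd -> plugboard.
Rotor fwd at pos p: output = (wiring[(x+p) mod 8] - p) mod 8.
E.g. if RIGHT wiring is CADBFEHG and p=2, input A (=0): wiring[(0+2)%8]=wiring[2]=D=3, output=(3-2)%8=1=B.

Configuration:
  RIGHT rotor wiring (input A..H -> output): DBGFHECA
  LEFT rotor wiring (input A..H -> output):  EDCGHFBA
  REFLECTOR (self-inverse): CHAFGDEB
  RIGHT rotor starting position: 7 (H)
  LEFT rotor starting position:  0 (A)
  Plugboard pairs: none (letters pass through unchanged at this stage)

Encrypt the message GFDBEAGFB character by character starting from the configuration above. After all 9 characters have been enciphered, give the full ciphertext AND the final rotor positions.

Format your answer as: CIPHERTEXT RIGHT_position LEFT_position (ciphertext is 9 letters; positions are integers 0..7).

Answer: EDHHGHHGD 0 2

Derivation:
Char 1 ('G'): step: R->0, L->1 (L advanced); G->plug->G->R->C->L->F->refl->D->L'->H->R'->E->plug->E
Char 2 ('F'): step: R->1, L=1; F->plug->F->R->B->L->B->refl->H->L'->G->R'->D->plug->D
Char 3 ('D'): step: R->2, L=1; D->plug->D->R->C->L->F->refl->D->L'->H->R'->H->plug->H
Char 4 ('B'): step: R->3, L=1; B->plug->B->R->E->L->E->refl->G->L'->D->R'->H->plug->H
Char 5 ('E'): step: R->4, L=1; E->plug->E->R->H->L->D->refl->F->L'->C->R'->G->plug->G
Char 6 ('A'): step: R->5, L=1; A->plug->A->R->H->L->D->refl->F->L'->C->R'->H->plug->H
Char 7 ('G'): step: R->6, L=1; G->plug->G->R->B->L->B->refl->H->L'->G->R'->H->plug->H
Char 8 ('F'): step: R->7, L=1; F->plug->F->R->A->L->C->refl->A->L'->F->R'->G->plug->G
Char 9 ('B'): step: R->0, L->2 (L advanced); B->plug->B->R->B->L->E->refl->G->L'->F->R'->D->plug->D
Final: ciphertext=EDHHGHHGD, RIGHT=0, LEFT=2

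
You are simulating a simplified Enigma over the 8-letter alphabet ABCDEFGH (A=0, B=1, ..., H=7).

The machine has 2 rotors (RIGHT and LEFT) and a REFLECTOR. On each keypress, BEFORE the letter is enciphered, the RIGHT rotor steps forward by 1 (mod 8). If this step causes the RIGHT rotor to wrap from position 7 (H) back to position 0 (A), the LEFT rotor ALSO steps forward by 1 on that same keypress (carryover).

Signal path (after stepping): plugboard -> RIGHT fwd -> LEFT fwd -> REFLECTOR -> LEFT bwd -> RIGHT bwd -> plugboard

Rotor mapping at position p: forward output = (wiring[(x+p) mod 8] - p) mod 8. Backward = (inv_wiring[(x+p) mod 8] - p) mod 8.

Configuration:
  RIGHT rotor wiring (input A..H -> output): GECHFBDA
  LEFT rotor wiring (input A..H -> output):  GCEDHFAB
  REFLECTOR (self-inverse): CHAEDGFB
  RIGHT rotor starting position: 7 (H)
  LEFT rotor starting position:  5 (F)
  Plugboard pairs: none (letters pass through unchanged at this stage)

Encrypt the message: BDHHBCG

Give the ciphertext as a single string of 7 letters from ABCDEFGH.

Char 1 ('B'): step: R->0, L->6 (L advanced); B->plug->B->R->E->L->G->refl->F->L'->F->R'->E->plug->E
Char 2 ('D'): step: R->1, L=6; D->plug->D->R->E->L->G->refl->F->L'->F->R'->H->plug->H
Char 3 ('H'): step: R->2, L=6; H->plug->H->R->C->L->A->refl->C->L'->A->R'->A->plug->A
Char 4 ('H'): step: R->3, L=6; H->plug->H->R->H->L->H->refl->B->L'->G->R'->C->plug->C
Char 5 ('B'): step: R->4, L=6; B->plug->B->R->F->L->F->refl->G->L'->E->R'->D->plug->D
Char 6 ('C'): step: R->5, L=6; C->plug->C->R->D->L->E->refl->D->L'->B->R'->D->plug->D
Char 7 ('G'): step: R->6, L=6; G->plug->G->R->H->L->H->refl->B->L'->G->R'->D->plug->D

Answer: EHACDDD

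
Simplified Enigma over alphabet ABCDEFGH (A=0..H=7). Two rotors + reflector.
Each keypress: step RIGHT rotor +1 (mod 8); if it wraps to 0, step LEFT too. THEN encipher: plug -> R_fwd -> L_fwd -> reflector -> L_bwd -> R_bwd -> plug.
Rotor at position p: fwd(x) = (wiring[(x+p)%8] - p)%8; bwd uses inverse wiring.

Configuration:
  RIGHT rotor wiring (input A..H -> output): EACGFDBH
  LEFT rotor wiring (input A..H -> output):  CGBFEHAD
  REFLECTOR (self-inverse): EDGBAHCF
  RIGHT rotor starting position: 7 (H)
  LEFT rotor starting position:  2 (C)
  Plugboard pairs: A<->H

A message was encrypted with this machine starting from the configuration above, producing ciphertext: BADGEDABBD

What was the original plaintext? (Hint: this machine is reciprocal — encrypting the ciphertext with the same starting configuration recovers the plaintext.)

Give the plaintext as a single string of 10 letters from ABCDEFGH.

Answer: ACAHBAHDCC

Derivation:
Char 1 ('B'): step: R->0, L->3 (L advanced); B->plug->B->R->A->L->C->refl->G->L'->H->R'->H->plug->A
Char 2 ('A'): step: R->1, L=3; A->plug->H->R->D->L->F->refl->H->L'->F->R'->C->plug->C
Char 3 ('D'): step: R->2, L=3; D->plug->D->R->B->L->B->refl->D->L'->G->R'->H->plug->A
Char 4 ('G'): step: R->3, L=3; G->plug->G->R->F->L->H->refl->F->L'->D->R'->A->plug->H
Char 5 ('E'): step: R->4, L=3; E->plug->E->R->A->L->C->refl->G->L'->H->R'->B->plug->B
Char 6 ('D'): step: R->5, L=3; D->plug->D->R->H->L->G->refl->C->L'->A->R'->H->plug->A
Char 7 ('A'): step: R->6, L=3; A->plug->H->R->F->L->H->refl->F->L'->D->R'->A->plug->H
Char 8 ('B'): step: R->7, L=3; B->plug->B->R->F->L->H->refl->F->L'->D->R'->D->plug->D
Char 9 ('B'): step: R->0, L->4 (L advanced); B->plug->B->R->A->L->A->refl->E->L'->C->R'->C->plug->C
Char 10 ('D'): step: R->1, L=4; D->plug->D->R->E->L->G->refl->C->L'->F->R'->C->plug->C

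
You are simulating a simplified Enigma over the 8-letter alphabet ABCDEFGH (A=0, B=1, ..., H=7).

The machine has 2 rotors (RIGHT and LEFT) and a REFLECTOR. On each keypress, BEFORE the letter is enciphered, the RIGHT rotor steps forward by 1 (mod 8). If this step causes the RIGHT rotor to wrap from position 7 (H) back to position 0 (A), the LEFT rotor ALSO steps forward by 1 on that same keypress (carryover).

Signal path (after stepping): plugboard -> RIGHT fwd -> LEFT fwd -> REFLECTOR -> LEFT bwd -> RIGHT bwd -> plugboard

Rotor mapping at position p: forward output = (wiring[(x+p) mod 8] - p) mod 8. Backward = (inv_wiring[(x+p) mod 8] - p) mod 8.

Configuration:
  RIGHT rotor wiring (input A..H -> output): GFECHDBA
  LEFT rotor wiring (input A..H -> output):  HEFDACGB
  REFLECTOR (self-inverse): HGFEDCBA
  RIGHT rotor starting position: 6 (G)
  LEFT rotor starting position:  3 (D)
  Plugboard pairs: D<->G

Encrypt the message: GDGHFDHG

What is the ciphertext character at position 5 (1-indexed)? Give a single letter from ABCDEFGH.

Char 1 ('G'): step: R->7, L=3; G->plug->D->R->F->L->E->refl->D->L'->D->R'->E->plug->E
Char 2 ('D'): step: R->0, L->4 (L advanced); D->plug->G->R->B->L->G->refl->B->L'->G->R'->A->plug->A
Char 3 ('G'): step: R->1, L=4; G->plug->D->R->G->L->B->refl->G->L'->B->R'->C->plug->C
Char 4 ('H'): step: R->2, L=4; H->plug->H->R->D->L->F->refl->C->L'->C->R'->A->plug->A
Char 5 ('F'): step: R->3, L=4; F->plug->F->R->D->L->F->refl->C->L'->C->R'->G->plug->D

D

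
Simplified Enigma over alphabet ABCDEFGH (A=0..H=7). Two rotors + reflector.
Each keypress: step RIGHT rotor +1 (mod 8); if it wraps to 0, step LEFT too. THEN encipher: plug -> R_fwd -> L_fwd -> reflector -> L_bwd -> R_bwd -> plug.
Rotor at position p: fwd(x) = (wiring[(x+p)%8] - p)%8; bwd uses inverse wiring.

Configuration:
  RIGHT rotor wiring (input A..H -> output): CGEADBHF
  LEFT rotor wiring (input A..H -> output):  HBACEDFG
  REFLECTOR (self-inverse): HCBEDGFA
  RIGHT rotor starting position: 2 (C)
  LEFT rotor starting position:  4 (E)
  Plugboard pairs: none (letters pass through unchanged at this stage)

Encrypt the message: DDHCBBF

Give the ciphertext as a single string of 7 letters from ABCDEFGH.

Char 1 ('D'): step: R->3, L=4; D->plug->D->R->E->L->D->refl->E->L'->G->R'->C->plug->C
Char 2 ('D'): step: R->4, L=4; D->plug->D->R->B->L->H->refl->A->L'->A->R'->G->plug->G
Char 3 ('H'): step: R->5, L=4; H->plug->H->R->G->L->E->refl->D->L'->E->R'->A->plug->A
Char 4 ('C'): step: R->6, L=4; C->plug->C->R->E->L->D->refl->E->L'->G->R'->E->plug->E
Char 5 ('B'): step: R->7, L=4; B->plug->B->R->D->L->C->refl->B->L'->C->R'->G->plug->G
Char 6 ('B'): step: R->0, L->5 (L advanced); B->plug->B->R->G->L->F->refl->G->L'->A->R'->D->plug->D
Char 7 ('F'): step: R->1, L=5; F->plug->F->R->G->L->F->refl->G->L'->A->R'->E->plug->E

Answer: CGAEGDE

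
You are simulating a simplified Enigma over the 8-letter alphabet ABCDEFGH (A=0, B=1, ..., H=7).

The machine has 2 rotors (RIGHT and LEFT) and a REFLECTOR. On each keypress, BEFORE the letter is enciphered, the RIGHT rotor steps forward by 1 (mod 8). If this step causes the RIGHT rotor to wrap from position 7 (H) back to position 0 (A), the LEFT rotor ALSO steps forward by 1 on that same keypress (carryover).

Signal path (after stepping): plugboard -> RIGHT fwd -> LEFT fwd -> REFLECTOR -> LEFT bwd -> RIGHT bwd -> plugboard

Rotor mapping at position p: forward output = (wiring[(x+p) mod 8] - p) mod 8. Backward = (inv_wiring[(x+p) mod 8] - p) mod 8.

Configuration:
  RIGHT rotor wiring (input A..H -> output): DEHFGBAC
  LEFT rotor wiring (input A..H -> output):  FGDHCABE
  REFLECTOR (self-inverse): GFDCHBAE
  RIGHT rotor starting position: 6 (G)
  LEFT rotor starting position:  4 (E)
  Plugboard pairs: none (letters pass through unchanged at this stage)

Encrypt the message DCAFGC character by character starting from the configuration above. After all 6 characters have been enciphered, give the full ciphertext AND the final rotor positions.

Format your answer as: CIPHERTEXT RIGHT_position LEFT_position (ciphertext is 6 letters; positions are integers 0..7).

Answer: ABDEAE 4 5

Derivation:
Char 1 ('D'): step: R->7, L=4; D->plug->D->R->A->L->G->refl->A->L'->D->R'->A->plug->A
Char 2 ('C'): step: R->0, L->5 (L advanced); C->plug->C->R->H->L->F->refl->B->L'->E->R'->B->plug->B
Char 3 ('A'): step: R->1, L=5; A->plug->A->R->D->L->A->refl->G->L'->F->R'->D->plug->D
Char 4 ('F'): step: R->2, L=5; F->plug->F->R->A->L->D->refl->C->L'->G->R'->E->plug->E
Char 5 ('G'): step: R->3, L=5; G->plug->G->R->B->L->E->refl->H->L'->C->R'->A->plug->A
Char 6 ('C'): step: R->4, L=5; C->plug->C->R->E->L->B->refl->F->L'->H->R'->E->plug->E
Final: ciphertext=ABDEAE, RIGHT=4, LEFT=5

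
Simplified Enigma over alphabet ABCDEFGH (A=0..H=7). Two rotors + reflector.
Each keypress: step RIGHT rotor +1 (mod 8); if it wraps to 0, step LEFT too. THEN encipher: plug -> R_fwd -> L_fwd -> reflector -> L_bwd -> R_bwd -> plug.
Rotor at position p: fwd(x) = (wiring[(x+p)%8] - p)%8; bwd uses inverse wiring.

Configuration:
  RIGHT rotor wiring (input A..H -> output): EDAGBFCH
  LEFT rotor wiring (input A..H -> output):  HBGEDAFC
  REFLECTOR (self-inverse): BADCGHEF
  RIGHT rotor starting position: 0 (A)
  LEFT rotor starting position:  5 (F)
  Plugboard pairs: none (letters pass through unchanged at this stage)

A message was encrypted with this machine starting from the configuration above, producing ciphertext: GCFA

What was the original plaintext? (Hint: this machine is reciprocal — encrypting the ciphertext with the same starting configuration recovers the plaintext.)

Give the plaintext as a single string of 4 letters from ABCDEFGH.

Char 1 ('G'): step: R->1, L=5; G->plug->G->R->G->L->H->refl->F->L'->C->R'->A->plug->A
Char 2 ('C'): step: R->2, L=5; C->plug->C->R->H->L->G->refl->E->L'->E->R'->B->plug->B
Char 3 ('F'): step: R->3, L=5; F->plug->F->R->B->L->A->refl->B->L'->F->R'->H->plug->H
Char 4 ('A'): step: R->4, L=5; A->plug->A->R->F->L->B->refl->A->L'->B->R'->B->plug->B

Answer: ABHB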